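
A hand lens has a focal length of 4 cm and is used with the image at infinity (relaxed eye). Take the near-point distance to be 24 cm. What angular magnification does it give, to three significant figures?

M = D/f = 24/4 = 6.000.

6.00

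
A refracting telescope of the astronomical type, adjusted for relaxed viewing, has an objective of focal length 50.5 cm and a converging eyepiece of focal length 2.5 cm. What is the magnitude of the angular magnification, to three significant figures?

20.2

|M| = f_obj/|f_eye| = 50.5/2.5 = 20.200.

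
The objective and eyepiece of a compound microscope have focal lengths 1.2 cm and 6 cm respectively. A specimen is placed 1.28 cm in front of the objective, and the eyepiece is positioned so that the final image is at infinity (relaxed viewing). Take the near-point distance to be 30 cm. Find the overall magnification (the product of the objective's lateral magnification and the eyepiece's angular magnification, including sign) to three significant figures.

Objective: 1/d_i = 1/f_obj - 1/d_o = 1/1.2 - 1/1.28 = 0.05208 cm^-1, so d_i = 19.200 cm.
m_obj = -d_i/d_o = -19.200/1.28 = -15.000.
Eyepiece angular magnification (image at infinity): M_eye = D/f_e = 30/6 = 5.000.
Overall M = m_obj x M_eye = (-15.000)(5.000) = -75.00.

-75.0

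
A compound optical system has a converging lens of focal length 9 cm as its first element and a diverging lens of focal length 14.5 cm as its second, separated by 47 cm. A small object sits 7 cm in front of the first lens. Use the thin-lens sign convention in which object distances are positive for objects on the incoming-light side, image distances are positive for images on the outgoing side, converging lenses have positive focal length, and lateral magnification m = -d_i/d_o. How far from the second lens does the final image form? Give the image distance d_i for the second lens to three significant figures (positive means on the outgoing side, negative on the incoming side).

-12.2 cm

Lens 1: 1/d_i1 = 1/f_1 - 1/d_o1 = 1/9 - 1/7 = -0.03175 cm^-1, so d_i1 = -31.500 cm.
With d_i1 < 0 the first image is virtual and lies on the object side; the object distance for lens 2 is d_o2 = 47 - (-31.500) = 78.500 cm.
Lens 2: 1/d_i2 = 1/f_2 - 1/d_o2 = 1/(-14.5) - 1/(78.500) = -0.08170 cm^-1, so d_i2 = -12.239 cm.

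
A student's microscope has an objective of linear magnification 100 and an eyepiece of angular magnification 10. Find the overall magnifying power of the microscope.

The overall magnification of a compound microscope is the product of the objective and eyepiece magnifications:
M = M_obj x M_eye = 100 x 10 = 1000.

1000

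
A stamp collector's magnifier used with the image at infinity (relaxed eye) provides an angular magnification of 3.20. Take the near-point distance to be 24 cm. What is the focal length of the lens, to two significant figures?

7.5 cm

For the image at infinity, M = D/f.
f = D/M = 24/3.2 = 7.500 cm.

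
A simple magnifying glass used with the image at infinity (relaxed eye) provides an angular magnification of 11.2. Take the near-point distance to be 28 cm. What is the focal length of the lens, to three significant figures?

For the image at infinity, M = D/f.
f = D/M = 28/11.2 = 2.500 cm.

2.50 cm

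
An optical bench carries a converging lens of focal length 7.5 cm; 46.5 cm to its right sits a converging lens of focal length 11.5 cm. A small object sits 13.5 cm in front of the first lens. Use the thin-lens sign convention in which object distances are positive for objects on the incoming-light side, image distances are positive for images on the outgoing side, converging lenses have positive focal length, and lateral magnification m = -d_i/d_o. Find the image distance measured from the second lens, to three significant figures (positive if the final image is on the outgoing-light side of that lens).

Applying the thin-lens equation to the first lens, 1/7.5 = 1/13.5 + 1/d_i1, which gives d_i1 = 16.875 cm.
Object distance for lens 2: d_o2 = 46.5 - 16.875 = 29.625 cm.
Applying the thin-lens equation again with f_2 = 11.5 cm and d_o2 = 29.625 cm gives d_i2 = 18.797 cm.

18.8 cm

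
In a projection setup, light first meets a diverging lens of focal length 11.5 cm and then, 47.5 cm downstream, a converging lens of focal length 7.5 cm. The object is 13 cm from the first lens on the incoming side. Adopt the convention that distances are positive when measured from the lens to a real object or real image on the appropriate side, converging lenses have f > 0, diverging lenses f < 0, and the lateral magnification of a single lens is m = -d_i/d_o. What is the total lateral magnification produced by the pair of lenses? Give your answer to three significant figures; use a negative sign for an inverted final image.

Lens 1: 1/d_i1 = 1/f_1 - 1/d_o1 = 1/(-11.5) - 1/13 = -0.16388 cm^-1, so d_i1 = -6.102 cm.
m_1 = -(-6.102)/13 = 0.4694.
With d_i1 < 0 the first image is virtual and lies on the object side; the object distance for lens 2 is d_o2 = 47.5 - (-6.102) = 53.602 cm.
Lens 2: 1/d_i2 = 1/f_2 - 1/d_o2 = 1/7.5 - 1/(53.602) = 0.11468 cm^-1, so d_i2 = 8.720 cm.
m_2 = -(8.720)/(53.602) = -0.1627.
Overall magnification: m = m_1 m_2 = -0.0764.

-0.0764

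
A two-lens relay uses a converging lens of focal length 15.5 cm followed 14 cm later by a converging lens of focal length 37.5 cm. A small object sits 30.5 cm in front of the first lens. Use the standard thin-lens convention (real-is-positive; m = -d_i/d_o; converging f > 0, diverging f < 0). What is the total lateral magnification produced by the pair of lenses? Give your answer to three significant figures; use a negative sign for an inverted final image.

Lens 1: 1/d_i1 = 1/f_1 - 1/d_o1 = 1/15.5 - 1/30.5 = 0.03173 cm^-1, so d_i1 = 31.517 cm.
m_1 = -(31.517)/30.5 = -1.0333.
This image would form 31.517 cm past lens 1, i.e. 17.517 cm beyond lens 2, so it is a virtual object for lens 2: d_o2 = 14 - 31.517 = -17.517 cm.
Lens 2: 1/d_i2 = 1/f_2 - 1/d_o2 = 1/37.5 - 1/(-17.517) = 0.08376 cm^-1, so d_i2 = 11.940 cm.
m_2 = -(11.940)/(-17.517) = 0.6816.
Overall magnification: m = m_1 m_2 = -0.7043.

-0.704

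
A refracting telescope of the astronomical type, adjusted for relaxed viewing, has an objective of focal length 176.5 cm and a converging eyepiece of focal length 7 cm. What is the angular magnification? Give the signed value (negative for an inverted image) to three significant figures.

M = -f_obj/f_eye = -176.5/(7) = -25.214.

-25.2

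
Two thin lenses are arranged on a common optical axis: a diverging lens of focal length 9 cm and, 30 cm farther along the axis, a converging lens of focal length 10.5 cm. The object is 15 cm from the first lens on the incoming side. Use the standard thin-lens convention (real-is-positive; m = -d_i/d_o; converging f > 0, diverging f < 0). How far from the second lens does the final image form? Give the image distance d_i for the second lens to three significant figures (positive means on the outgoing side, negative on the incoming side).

14.9 cm

Applying the thin-lens equation to the first lens, 1/(-9) = 1/15 + 1/d_i1, which gives d_i1 = -5.625 cm.
With d_i1 < 0 the first image is virtual and lies on the object side; the object distance for lens 2 is d_o2 = 30 - (-5.625) = 35.625 cm.
Applying the thin-lens equation again with f_2 = 10.5 cm and d_o2 = 35.625 cm gives d_i2 = 14.888 cm.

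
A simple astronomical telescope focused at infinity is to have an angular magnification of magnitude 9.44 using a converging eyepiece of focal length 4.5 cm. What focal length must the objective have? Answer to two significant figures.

|M| = f_obj/|f_eye|, so f_obj = |M| x |f_eye| = 9.44 x 4.5 = 42.480 cm.

42 cm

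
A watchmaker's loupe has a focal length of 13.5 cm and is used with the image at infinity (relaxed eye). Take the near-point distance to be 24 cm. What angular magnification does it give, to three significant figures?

M = D/f = 24/13.5 = 1.778.

1.78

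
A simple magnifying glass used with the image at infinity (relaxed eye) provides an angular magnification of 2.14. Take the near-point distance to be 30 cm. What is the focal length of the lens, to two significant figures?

For the image at infinity, M = D/f.
f = D/M = 30/2.14 = 14.019 cm.

14 cm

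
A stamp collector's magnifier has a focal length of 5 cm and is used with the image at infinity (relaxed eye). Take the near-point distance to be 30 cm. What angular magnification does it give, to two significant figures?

6.0

M = D/f = 30/5 = 6.000.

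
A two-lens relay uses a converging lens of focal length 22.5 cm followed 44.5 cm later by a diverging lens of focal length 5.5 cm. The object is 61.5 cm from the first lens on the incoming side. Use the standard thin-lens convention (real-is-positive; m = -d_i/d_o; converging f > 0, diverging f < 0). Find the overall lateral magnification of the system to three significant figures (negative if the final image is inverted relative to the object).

-0.219

First lens: d_i1 = 1/(1/22.5 - 1/61.5) = 35.481 cm.
m_1 = -(35.481)/61.5 = -0.5769.
Object distance for lens 2: d_o2 = 44.5 - 35.481 = 9.019 cm.
Second lens: d_i2 = 1/(1/(-5.5) - 1/(9.019)) = -3.417 cm.
m_2 = -(-3.417)/(9.019) = 0.3788.
Total m = m_1 x m_2 = (-0.5769)(0.3788) = -0.2185.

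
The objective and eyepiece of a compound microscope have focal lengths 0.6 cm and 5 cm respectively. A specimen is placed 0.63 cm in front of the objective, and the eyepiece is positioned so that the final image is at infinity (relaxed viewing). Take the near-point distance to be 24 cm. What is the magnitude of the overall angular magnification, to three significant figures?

Objective: 1/d_i = 1/f_obj - 1/d_o = 1/0.6 - 1/0.63 = 0.07937 cm^-1, so d_i = 12.600 cm.
m_obj = -d_i/d_o = -12.600/0.63 = -20.000.
Eyepiece angular magnification (image at infinity): M_eye = D/f_e = 24/5 = 4.800.
Overall M = m_obj x M_eye = (-20.000)(4.800) = -96.00.
|M| = 96.00.

96.0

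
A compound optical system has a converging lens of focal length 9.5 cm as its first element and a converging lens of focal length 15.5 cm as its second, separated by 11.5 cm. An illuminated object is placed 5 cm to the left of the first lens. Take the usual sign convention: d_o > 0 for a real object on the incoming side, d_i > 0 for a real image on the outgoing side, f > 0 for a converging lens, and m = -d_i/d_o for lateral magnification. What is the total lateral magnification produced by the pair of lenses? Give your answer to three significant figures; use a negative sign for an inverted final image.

First lens: d_i1 = 1/(1/9.5 - 1/5) = -10.556 cm.
m_1 = -(-10.556)/5 = 2.1111.
The intermediate image is virtual, 10.556 cm to the left of lens 1, so d_o2 = L - d_i1 = 11.5 - (-10.556) = 22.056 cm.
Second lens: d_i2 = 1/(1/15.5 - 1/(22.056)) = 52.148 cm.
m_2 = -(52.148)/(22.056) = -2.3644.
Overall magnification: m = m_1 m_2 = -4.9915.

-4.99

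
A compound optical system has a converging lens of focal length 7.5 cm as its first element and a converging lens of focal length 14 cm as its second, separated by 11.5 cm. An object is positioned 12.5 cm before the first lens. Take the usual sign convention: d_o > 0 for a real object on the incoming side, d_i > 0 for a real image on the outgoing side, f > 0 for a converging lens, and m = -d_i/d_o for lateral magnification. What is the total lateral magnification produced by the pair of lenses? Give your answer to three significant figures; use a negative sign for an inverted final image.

Lens 1: 1/d_i1 = 1/f_1 - 1/d_o1 = 1/7.5 - 1/12.5 = 0.05333 cm^-1, so d_i1 = 18.750 cm.
m_1 = -(18.750)/12.5 = -1.5000.
Since 18.750 cm > 11.5 cm, the first image lies past the second lens and serves as a virtual object: d_o2 = L - d_i1 = -7.250 cm.
Lens 2: 1/d_i2 = 1/f_2 - 1/d_o2 = 1/14 - 1/(-7.250) = 0.20936 cm^-1, so d_i2 = 4.776 cm.
m_2 = -(4.776)/(-7.250) = 0.6588.
Overall magnification: m = m_1 m_2 = -0.9882.

-0.988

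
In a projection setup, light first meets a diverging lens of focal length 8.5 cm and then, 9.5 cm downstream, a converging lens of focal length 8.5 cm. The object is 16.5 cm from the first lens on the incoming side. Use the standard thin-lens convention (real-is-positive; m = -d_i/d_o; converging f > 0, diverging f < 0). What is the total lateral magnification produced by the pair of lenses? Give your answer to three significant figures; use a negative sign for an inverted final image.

-0.437

Lens 1: 1/d_i1 = 1/f_1 - 1/d_o1 = 1/(-8.5) - 1/16.5 = -0.17825 cm^-1, so d_i1 = -5.610 cm.
m_1 = -(-5.610)/16.5 = 0.3400.
The intermediate image is virtual, 5.610 cm to the left of lens 1, so d_o2 = L - d_i1 = 9.5 - (-5.610) = 15.110 cm.
Lens 2: 1/d_i2 = 1/f_2 - 1/d_o2 = 1/8.5 - 1/(15.110) = 0.05147 cm^-1, so d_i2 = 19.430 cm.
m_2 = -(19.430)/(15.110) = -1.2859.
Total m = m_1 x m_2 = (0.3400)(-1.2859) = -0.4372.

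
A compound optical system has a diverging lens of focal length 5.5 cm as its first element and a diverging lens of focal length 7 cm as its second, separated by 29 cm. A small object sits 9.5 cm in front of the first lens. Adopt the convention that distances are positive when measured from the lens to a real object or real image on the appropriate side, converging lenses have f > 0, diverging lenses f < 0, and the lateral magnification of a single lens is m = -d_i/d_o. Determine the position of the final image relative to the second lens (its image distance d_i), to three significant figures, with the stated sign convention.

First lens: d_i1 = 1/(1/(-5.5) - 1/9.5) = -3.483 cm.
The intermediate image is virtual, 3.483 cm to the left of lens 1, so d_o2 = L - d_i1 = 29 - (-3.483) = 32.483 cm.
Second lens: d_i2 = 1/(1/(-7) - 1/(32.483)) = -5.759 cm.

-5.76 cm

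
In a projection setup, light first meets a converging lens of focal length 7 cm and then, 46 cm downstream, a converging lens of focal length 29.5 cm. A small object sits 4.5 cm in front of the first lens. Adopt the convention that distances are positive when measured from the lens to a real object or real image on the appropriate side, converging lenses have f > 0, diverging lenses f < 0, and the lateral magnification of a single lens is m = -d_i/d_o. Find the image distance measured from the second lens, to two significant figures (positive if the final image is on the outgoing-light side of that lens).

59 cm

First lens: d_i1 = 1/(1/7 - 1/4.5) = -12.600 cm.
The intermediate image is virtual, 12.600 cm to the left of lens 1, so d_o2 = L - d_i1 = 46 - (-12.600) = 58.600 cm.
Second lens: d_i2 = 1/(1/29.5 - 1/(58.600)) = 59.405 cm.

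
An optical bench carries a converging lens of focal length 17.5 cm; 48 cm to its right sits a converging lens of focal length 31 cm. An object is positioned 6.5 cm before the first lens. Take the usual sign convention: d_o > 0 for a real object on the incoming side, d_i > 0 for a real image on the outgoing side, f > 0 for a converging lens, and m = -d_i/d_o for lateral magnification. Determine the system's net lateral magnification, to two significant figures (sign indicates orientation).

-1.8

Lens 1: 1/d_i1 = 1/f_1 - 1/d_o1 = 1/17.5 - 1/6.5 = -0.09670 cm^-1, so d_i1 = -10.341 cm.
m_1 = -(-10.341)/6.5 = 1.5909.
The intermediate image is virtual, 10.341 cm to the left of lens 1, so d_o2 = L - d_i1 = 48 - (-10.341) = 58.341 cm.
Lens 2: 1/d_i2 = 1/f_2 - 1/d_o2 = 1/31 - 1/(58.341) = 0.01512 cm^-1, so d_i2 = 66.149 cm.
m_2 = -(66.149)/(58.341) = -1.1338.
The system's lateral magnification is m_1 m_2 = (1.5909)(-1.1338) = -1.8038.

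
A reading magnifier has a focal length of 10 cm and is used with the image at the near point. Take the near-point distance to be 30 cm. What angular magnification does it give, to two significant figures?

M = 1 + D/f = 1 + 30/10 = 4.000.

4.0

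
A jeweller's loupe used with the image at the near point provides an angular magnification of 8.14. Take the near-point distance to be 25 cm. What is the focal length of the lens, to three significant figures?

For the image at the near point, M = 1 + D/f.
f = D/(M - 1) = 25/(8.14 - 1) = 3.501 cm.

3.50 cm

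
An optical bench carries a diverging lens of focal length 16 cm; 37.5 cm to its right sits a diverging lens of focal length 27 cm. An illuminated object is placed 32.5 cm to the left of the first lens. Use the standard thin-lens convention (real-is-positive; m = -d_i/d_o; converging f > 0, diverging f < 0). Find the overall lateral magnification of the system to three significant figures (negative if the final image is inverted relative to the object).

0.118

First lens: d_i1 = 1/(1/(-16) - 1/32.5) = -10.722 cm.
m_1 = -(-10.722)/32.5 = 0.3299.
The intermediate image is virtual, 10.722 cm to the left of lens 1, so d_o2 = L - d_i1 = 37.5 - (-10.722) = 48.222 cm.
Second lens: d_i2 = 1/(1/(-27) - 1/(48.222)) = -17.309 cm.
m_2 = -(-17.309)/(48.222) = 0.3589.
The system's lateral magnification is m_1 m_2 = (0.3299)(0.3589) = 0.1184.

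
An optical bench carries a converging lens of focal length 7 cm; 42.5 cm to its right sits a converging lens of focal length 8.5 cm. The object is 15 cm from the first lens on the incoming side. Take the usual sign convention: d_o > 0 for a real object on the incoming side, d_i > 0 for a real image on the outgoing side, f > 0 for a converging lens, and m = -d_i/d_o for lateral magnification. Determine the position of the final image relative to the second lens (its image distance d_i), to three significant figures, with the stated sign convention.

12.0 cm

Lens 1: 1/d_i1 = 1/f_1 - 1/d_o1 = 1/7 - 1/15 = 0.07619 cm^-1, so d_i1 = 13.125 cm.
Object distance for lens 2: d_o2 = 42.5 - 13.125 = 29.375 cm.
Lens 2: 1/d_i2 = 1/f_2 - 1/d_o2 = 1/8.5 - 1/(29.375) = 0.08360 cm^-1, so d_i2 = 11.961 cm.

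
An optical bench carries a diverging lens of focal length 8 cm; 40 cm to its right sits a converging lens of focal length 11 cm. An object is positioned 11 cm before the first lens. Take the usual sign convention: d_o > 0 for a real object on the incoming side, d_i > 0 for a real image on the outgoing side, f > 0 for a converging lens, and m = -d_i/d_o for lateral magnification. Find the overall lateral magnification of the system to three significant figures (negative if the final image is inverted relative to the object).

-0.138

First lens: d_i1 = 1/(1/(-8) - 1/11) = -4.632 cm.
m_1 = -(-4.632)/11 = 0.4211.
The intermediate image is virtual, 4.632 cm to the left of lens 1, so d_o2 = L - d_i1 = 40 - (-4.632) = 44.632 cm.
Second lens: d_i2 = 1/(1/11 - 1/(44.632)) = 14.598 cm.
m_2 = -(14.598)/(44.632) = -0.3271.
The system's lateral magnification is m_1 m_2 = (0.4211)(-0.3271) = -0.1377.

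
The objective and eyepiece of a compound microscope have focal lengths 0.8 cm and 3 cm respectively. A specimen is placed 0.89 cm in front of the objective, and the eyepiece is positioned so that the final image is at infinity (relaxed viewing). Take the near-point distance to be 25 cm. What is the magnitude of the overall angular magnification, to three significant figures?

Objective: 1/d_i = 1/f_obj - 1/d_o = 1/0.8 - 1/0.89 = 0.12640 cm^-1, so d_i = 7.911 cm.
m_obj = -d_i/d_o = -7.911/0.89 = -8.889.
Eyepiece angular magnification (image at infinity): M_eye = D/f_e = 25/3 = 8.333.
Overall M = m_obj x M_eye = (-8.889)(8.333) = -74.07.
|M| = 74.07.

74.1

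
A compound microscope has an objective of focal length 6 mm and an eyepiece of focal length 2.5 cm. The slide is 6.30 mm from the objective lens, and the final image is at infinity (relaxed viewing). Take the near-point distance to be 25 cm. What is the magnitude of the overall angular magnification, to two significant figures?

200

Convert to cm: f_obj = 6 mm = 0.6 cm; d_o = 6.30 mm = 0.63 cm.
Objective: 1/d_i = 1/f_obj - 1/d_o = 1/0.6 - 1/0.63 = 0.07937 cm^-1, so d_i = 12.600 cm.
m_obj = -d_i/d_o = -12.600/0.63 = -20.000.
Eyepiece angular magnification (image at infinity): M_eye = D/f_e = 25/2.5 = 10.000.
Overall M = m_obj x M_eye = (-20.000)(10.000) = -200.00.
|M| = 200.00.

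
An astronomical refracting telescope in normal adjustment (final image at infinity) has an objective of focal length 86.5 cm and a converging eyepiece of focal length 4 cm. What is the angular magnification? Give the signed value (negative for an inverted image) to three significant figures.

-21.6

M = -f_obj/f_eye = -86.5/(4) = -21.625.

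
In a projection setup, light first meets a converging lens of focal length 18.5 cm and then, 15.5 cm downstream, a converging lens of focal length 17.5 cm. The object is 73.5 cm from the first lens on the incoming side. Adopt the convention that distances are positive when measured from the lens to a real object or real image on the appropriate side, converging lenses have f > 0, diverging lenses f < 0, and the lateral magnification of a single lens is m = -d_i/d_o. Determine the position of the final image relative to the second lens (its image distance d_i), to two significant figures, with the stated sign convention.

6.0 cm

First lens: d_i1 = 1/(1/18.5 - 1/73.5) = 24.723 cm.
Since 24.723 cm > 15.5 cm, the first image lies past the second lens and serves as a virtual object: d_o2 = L - d_i1 = -9.223 cm.
Second lens: d_i2 = 1/(1/17.5 - 1/(-9.223)) = 6.040 cm.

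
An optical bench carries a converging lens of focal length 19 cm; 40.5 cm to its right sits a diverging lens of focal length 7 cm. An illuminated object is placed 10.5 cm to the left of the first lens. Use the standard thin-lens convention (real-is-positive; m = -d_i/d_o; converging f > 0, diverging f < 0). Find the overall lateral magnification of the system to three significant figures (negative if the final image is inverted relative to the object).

0.220

Lens 1: 1/d_i1 = 1/f_1 - 1/d_o1 = 1/19 - 1/10.5 = -0.04261 cm^-1, so d_i1 = -23.471 cm.
m_1 = -(-23.471)/10.5 = 2.2353.
The intermediate image is virtual, 23.471 cm to the left of lens 1, so d_o2 = L - d_i1 = 40.5 - (-23.471) = 63.971 cm.
Lens 2: 1/d_i2 = 1/f_2 - 1/d_o2 = 1/(-7) - 1/(63.971) = -0.15849 cm^-1, so d_i2 = -6.310 cm.
m_2 = -(-6.310)/(63.971) = 0.0986.
The system's lateral magnification is m_1 m_2 = (2.2353)(0.0986) = 0.2205.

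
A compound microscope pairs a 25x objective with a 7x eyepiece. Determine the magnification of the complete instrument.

The overall magnification of a compound microscope is the product of the objective and eyepiece magnifications:
M = M_obj x M_eye = 25 x 7 = 175.

175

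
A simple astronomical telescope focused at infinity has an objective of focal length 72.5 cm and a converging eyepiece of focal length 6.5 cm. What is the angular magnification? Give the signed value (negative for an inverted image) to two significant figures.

-11

M = -f_obj/f_eye = -72.5/(6.5) = -11.154.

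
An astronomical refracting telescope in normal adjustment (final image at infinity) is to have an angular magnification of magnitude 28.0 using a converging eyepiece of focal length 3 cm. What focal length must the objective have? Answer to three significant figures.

|M| = f_obj/|f_eye|, so f_obj = |M| x |f_eye| = 28.0 x 3 = 84.000 cm.

84.0 cm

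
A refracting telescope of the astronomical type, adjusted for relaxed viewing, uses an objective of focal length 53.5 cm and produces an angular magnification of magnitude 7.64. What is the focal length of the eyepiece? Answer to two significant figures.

|M| = f_obj/f_eye, so f_eye = f_obj/|M| = 53.5/7.64 = 7.003 cm.

7.0 cm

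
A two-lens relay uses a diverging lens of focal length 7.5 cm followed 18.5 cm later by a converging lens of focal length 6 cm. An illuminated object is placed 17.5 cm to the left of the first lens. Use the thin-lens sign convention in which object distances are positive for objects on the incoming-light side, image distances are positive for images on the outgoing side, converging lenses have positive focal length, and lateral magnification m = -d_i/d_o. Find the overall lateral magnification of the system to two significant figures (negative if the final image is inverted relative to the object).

Lens 1: 1/d_i1 = 1/f_1 - 1/d_o1 = 1/(-7.5) - 1/17.5 = -0.19048 cm^-1, so d_i1 = -5.250 cm.
m_1 = -(-5.250)/17.5 = 0.3000.
With d_i1 < 0 the first image is virtual and lies on the object side; the object distance for lens 2 is d_o2 = 18.5 - (-5.250) = 23.750 cm.
Lens 2: 1/d_i2 = 1/f_2 - 1/d_o2 = 1/6 - 1/(23.750) = 0.12456 cm^-1, so d_i2 = 8.028 cm.
m_2 = -(8.028)/(23.750) = -0.3380.
Overall magnification: m = m_1 m_2 = -0.1014.

-0.10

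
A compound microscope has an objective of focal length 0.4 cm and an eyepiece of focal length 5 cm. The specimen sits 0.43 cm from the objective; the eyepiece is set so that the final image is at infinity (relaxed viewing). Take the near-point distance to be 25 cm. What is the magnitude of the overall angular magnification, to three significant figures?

Objective: 1/d_i = 1/f_obj - 1/d_o = 1/0.4 - 1/0.43 = 0.17442 cm^-1, so d_i = 5.733 cm.
m_obj = -d_i/d_o = -5.733/0.43 = -13.333.
Eyepiece angular magnification (image at infinity): M_eye = D/f_e = 25/5 = 5.000.
Overall M = m_obj x M_eye = (-13.333)(5.000) = -66.67.
|M| = 66.67.

66.7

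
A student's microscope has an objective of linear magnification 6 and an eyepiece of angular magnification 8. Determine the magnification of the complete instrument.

48

The overall magnification of a compound microscope is the product of the objective and eyepiece magnifications:
M = M_obj x M_eye = 6 x 8 = 48.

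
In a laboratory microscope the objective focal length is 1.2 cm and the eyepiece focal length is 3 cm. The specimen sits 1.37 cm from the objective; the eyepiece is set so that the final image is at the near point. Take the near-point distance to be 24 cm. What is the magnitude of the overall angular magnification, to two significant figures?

64

Objective: 1/d_i = 1/f_obj - 1/d_o = 1/1.2 - 1/1.37 = 0.10341 cm^-1, so d_i = 9.671 cm.
m_obj = -d_i/d_o = -9.671/1.37 = -7.059.
Eyepiece angular magnification (image at near point): M_eye = 1 + D/f_e = 1 + 24/3 = 9.000.
Overall M = m_obj x M_eye = (-7.059)(9.000) = -63.53.
|M| = 63.53.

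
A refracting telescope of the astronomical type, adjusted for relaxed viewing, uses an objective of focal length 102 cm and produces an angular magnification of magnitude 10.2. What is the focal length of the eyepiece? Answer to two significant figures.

10 cm

|M| = f_obj/f_eye, so f_eye = f_obj/|M| = 102/10.2 = 10.000 cm.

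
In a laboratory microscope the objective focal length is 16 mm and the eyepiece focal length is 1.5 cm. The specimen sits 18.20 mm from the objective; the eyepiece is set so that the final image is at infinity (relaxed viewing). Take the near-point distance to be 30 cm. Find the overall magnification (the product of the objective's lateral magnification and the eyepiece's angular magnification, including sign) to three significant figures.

-145

Convert to cm: f_obj = 16 mm = 1.6 cm; d_o = 18.20 mm = 1.82 cm.
Objective: 1/d_i = 1/f_obj - 1/d_o = 1/1.6 - 1/1.82 = 0.07555 cm^-1, so d_i = 13.236 cm.
m_obj = -d_i/d_o = -13.236/1.82 = -7.273.
Eyepiece angular magnification (image at infinity): M_eye = D/f_e = 30/1.5 = 20.000.
Overall M = m_obj x M_eye = (-7.273)(20.000) = -145.45.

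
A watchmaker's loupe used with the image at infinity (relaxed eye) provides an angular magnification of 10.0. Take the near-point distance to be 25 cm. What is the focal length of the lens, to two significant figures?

2.5 cm

For the image at infinity, M = D/f.
f = D/M = 25/10.0 = 2.500 cm.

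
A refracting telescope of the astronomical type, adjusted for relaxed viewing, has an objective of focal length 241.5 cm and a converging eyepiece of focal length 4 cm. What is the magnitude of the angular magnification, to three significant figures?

60.4

|M| = f_obj/|f_eye| = 241.5/4 = 60.375.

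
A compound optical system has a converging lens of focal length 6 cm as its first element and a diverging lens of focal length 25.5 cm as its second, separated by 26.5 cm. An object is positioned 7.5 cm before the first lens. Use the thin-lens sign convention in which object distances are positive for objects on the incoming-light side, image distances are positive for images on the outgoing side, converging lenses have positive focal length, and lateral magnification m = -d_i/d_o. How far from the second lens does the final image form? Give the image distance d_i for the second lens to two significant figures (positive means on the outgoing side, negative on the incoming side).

4.1 cm

Lens 1: 1/d_i1 = 1/f_1 - 1/d_o1 = 1/6 - 1/7.5 = 0.03333 cm^-1, so d_i1 = 30.000 cm.
Since 30.000 cm > 26.5 cm, the first image lies past the second lens and serves as a virtual object: d_o2 = L - d_i1 = -3.500 cm.
Lens 2: 1/d_i2 = 1/f_2 - 1/d_o2 = 1/(-25.5) - 1/(-3.500) = 0.24650 cm^-1, so d_i2 = 4.057 cm.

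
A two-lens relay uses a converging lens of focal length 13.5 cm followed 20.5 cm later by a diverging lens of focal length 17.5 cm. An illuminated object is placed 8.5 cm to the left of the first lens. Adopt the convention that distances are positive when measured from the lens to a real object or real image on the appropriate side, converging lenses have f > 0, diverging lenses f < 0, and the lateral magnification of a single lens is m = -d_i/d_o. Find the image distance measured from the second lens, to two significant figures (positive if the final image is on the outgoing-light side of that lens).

-12 cm

Lens 1: 1/d_i1 = 1/f_1 - 1/d_o1 = 1/13.5 - 1/8.5 = -0.04357 cm^-1, so d_i1 = -22.950 cm.
With d_i1 < 0 the first image is virtual and lies on the object side; the object distance for lens 2 is d_o2 = 20.5 - (-22.950) = 43.450 cm.
Lens 2: 1/d_i2 = 1/f_2 - 1/d_o2 = 1/(-17.5) - 1/(43.450) = -0.08016 cm^-1, so d_i2 = -12.475 cm.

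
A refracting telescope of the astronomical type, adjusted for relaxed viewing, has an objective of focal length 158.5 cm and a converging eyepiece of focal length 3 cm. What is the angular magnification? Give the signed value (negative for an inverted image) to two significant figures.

M = -f_obj/f_eye = -158.5/(3) = -52.833.

-53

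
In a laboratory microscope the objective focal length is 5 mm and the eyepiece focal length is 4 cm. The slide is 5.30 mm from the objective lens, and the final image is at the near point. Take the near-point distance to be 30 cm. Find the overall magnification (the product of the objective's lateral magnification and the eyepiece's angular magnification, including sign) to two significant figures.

-140

Convert to cm: f_obj = 5 mm = 0.5 cm; d_o = 5.30 mm = 0.53 cm.
Objective: 1/d_i = 1/f_obj - 1/d_o = 1/0.5 - 1/0.53 = 0.11321 cm^-1, so d_i = 8.833 cm.
m_obj = -d_i/d_o = -8.833/0.53 = -16.667.
Eyepiece angular magnification (image at near point): M_eye = 1 + D/f_e = 1 + 30/4 = 8.500.
Overall M = m_obj x M_eye = (-16.667)(8.500) = -141.67.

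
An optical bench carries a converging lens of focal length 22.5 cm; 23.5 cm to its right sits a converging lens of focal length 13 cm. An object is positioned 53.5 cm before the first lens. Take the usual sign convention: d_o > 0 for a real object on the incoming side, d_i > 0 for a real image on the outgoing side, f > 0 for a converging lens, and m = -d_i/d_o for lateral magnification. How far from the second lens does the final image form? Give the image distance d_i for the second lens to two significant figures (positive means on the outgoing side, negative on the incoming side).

7.0 cm

First lens: d_i1 = 1/(1/22.5 - 1/53.5) = 38.831 cm.
This image would form 38.831 cm past lens 1, i.e. 15.331 cm beyond lens 2, so it is a virtual object for lens 2: d_o2 = 23.5 - 38.831 = -15.331 cm.
Second lens: d_i2 = 1/(1/13 - 1/(-15.331)) = 7.035 cm.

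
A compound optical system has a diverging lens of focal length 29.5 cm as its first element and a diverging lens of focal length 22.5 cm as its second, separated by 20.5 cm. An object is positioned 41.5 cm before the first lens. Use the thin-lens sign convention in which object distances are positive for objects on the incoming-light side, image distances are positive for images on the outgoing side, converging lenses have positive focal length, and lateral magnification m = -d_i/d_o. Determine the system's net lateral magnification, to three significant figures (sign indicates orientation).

Applying the thin-lens equation to the first lens, 1/(-29.5) = 1/41.5 + 1/d_i1, which gives d_i1 = -17.243 cm.
Its lateral magnification is m_1 = -d_i1/d_o1 = -(-17.243)/41.5 = 0.4155.
The intermediate image is virtual, 17.243 cm to the left of lens 1, so d_o2 = L - d_i1 = 20.5 - (-17.243) = 37.743 cm.
Applying the thin-lens equation again with f_2 = -22.5 cm and d_o2 = 37.743 cm gives d_i2 = -14.097 cm.
m_2 = -(-14.097)/(37.743) = 0.3735.
Overall magnification: m = m_1 m_2 = 0.1552.

0.155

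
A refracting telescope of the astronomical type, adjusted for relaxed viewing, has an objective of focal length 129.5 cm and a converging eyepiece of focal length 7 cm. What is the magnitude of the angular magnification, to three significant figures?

|M| = f_obj/|f_eye| = 129.5/7 = 18.500.

18.5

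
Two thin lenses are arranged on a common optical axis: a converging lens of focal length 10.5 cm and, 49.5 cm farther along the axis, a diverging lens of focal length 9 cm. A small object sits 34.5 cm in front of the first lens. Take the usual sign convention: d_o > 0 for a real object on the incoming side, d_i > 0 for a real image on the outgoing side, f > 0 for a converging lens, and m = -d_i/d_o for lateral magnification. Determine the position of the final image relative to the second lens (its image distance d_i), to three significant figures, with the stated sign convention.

Lens 1: 1/d_i1 = 1/f_1 - 1/d_o1 = 1/10.5 - 1/34.5 = 0.06625 cm^-1, so d_i1 = 15.094 cm.
Object distance for lens 2: d_o2 = 49.5 - 15.094 = 34.406 cm.
Lens 2: 1/d_i2 = 1/f_2 - 1/d_o2 = 1/(-9) - 1/(34.406) = -0.14018 cm^-1, so d_i2 = -7.134 cm.

-7.13 cm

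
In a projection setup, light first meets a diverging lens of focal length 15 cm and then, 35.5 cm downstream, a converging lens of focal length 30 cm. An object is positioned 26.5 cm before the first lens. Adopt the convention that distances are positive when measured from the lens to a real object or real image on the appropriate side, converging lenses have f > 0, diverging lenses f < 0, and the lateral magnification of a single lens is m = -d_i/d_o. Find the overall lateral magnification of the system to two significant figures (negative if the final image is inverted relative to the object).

-0.72

Applying the thin-lens equation to the first lens, 1/(-15) = 1/26.5 + 1/d_i1, which gives d_i1 = -9.578 cm.
Its lateral magnification is m_1 = -d_i1/d_o1 = -(-9.578)/26.5 = 0.3614.
With d_i1 < 0 the first image is virtual and lies on the object side; the object distance for lens 2 is d_o2 = 35.5 - (-9.578) = 45.078 cm.
Applying the thin-lens equation again with f_2 = 30 cm and d_o2 = 45.078 cm gives d_i2 = 89.688 cm.
m_2 = -(89.688)/(45.078) = -1.9896.
Total m = m_1 x m_2 = (0.3614)(-1.9896) = -0.7191.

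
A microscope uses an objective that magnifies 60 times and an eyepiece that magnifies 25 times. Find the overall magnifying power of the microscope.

1500

The overall magnification of a compound microscope is the product of the objective and eyepiece magnifications:
M = M_obj x M_eye = 60 x 25 = 1500.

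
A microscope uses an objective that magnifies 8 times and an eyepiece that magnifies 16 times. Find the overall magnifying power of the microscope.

The overall magnification of a compound microscope is the product of the objective and eyepiece magnifications:
M = M_obj x M_eye = 8 x 16 = 128.

128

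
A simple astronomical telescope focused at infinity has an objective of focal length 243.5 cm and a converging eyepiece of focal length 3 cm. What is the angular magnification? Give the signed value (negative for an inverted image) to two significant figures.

M = -f_obj/f_eye = -243.5/(3) = -81.167.

-81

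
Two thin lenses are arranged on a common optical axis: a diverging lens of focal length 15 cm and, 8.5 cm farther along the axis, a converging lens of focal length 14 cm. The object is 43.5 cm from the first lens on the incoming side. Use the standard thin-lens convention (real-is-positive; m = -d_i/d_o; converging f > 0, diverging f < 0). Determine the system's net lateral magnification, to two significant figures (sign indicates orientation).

First lens: d_i1 = 1/(1/(-15) - 1/43.5) = -11.154 cm.
m_1 = -(-11.154)/43.5 = 0.2564.
The intermediate image is virtual, 11.154 cm to the left of lens 1, so d_o2 = L - d_i1 = 8.5 - (-11.154) = 19.654 cm.
Second lens: d_i2 = 1/(1/14 - 1/(19.654)) = 48.667 cm.
m_2 = -(48.667)/(19.654) = -2.4762.
The system's lateral magnification is m_1 m_2 = (0.2564)(-2.4762) = -0.6349.

-0.63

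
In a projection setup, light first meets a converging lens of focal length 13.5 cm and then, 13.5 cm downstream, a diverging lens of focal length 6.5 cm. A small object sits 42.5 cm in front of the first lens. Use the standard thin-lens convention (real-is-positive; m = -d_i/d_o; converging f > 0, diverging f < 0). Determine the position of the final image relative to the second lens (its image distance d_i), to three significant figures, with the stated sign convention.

190 cm

Lens 1: 1/d_i1 = 1/f_1 - 1/d_o1 = 1/13.5 - 1/42.5 = 0.05054 cm^-1, so d_i1 = 19.784 cm.
Since 19.784 cm > 13.5 cm, the first image lies past the second lens and serves as a virtual object: d_o2 = L - d_i1 = -6.284 cm.
Lens 2: 1/d_i2 = 1/f_2 - 1/d_o2 = 1/(-6.5) - 1/(-6.284) = 0.00528 cm^-1, so d_i2 = 189.540 cm.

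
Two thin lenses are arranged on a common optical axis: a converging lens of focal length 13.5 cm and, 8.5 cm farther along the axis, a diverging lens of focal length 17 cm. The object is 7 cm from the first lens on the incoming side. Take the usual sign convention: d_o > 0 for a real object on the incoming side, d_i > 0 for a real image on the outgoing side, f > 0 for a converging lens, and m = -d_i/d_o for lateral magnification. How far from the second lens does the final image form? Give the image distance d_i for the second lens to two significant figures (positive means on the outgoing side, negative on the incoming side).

-9.8 cm

First lens: d_i1 = 1/(1/13.5 - 1/7) = -14.538 cm.
With d_i1 < 0 the first image is virtual and lies on the object side; the object distance for lens 2 is d_o2 = 8.5 - (-14.538) = 23.038 cm.
Second lens: d_i2 = 1/(1/(-17) - 1/(23.038)) = -9.782 cm.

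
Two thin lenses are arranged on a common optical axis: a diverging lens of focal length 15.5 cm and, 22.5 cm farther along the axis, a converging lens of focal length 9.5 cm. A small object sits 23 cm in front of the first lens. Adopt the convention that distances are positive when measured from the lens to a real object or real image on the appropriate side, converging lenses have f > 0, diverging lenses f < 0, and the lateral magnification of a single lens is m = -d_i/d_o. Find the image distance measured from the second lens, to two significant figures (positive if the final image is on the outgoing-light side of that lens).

Lens 1: 1/d_i1 = 1/f_1 - 1/d_o1 = 1/(-15.5) - 1/23 = -0.10799 cm^-1, so d_i1 = -9.260 cm.
The intermediate image is virtual, 9.260 cm to the left of lens 1, so d_o2 = L - d_i1 = 22.5 - (-9.260) = 31.760 cm.
Lens 2: 1/d_i2 = 1/f_2 - 1/d_o2 = 1/9.5 - 1/(31.760) = 0.07378 cm^-1, so d_i2 = 13.554 cm.

14 cm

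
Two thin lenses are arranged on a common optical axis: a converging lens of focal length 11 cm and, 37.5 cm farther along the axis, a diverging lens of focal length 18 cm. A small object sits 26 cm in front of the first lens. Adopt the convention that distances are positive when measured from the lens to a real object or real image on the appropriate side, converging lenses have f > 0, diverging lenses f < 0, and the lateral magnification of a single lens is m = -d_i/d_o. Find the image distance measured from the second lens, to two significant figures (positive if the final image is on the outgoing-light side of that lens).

Lens 1: 1/d_i1 = 1/f_1 - 1/d_o1 = 1/11 - 1/26 = 0.05245 cm^-1, so d_i1 = 19.067 cm.
That image sits 18.433 cm in front of the second lens, so d_o2 = 18.433 cm.
Lens 2: 1/d_i2 = 1/f_2 - 1/d_o2 = 1/(-18) - 1/(18.433) = -0.10981 cm^-1, so d_i2 = -9.107 cm.

-9.1 cm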